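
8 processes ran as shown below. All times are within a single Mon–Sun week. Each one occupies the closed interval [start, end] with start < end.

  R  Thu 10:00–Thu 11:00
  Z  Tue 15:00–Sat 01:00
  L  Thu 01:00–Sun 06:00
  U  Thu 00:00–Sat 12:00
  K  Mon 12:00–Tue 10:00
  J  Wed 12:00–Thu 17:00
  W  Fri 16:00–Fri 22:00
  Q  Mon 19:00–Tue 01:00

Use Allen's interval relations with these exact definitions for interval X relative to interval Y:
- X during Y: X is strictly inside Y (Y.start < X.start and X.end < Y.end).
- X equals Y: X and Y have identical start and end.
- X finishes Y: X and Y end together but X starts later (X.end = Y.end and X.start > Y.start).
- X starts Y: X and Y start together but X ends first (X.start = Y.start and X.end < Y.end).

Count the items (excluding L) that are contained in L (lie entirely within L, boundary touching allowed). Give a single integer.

Target L = [Thu 01:00, Sun 06:00].
J [Wed 12:00, Thu 17:00] → overlaps → no.
K [Mon 12:00, Tue 10:00] → before → no.
Q [Mon 19:00, Tue 01:00] → before → no.
R [Thu 10:00, Thu 11:00] → during → counts.
U [Thu 00:00, Sat 12:00] → overlaps → no.
W [Fri 16:00, Fri 22:00] → during → counts.
Z [Tue 15:00, Sat 01:00] → overlaps → no.
Total: 2.

2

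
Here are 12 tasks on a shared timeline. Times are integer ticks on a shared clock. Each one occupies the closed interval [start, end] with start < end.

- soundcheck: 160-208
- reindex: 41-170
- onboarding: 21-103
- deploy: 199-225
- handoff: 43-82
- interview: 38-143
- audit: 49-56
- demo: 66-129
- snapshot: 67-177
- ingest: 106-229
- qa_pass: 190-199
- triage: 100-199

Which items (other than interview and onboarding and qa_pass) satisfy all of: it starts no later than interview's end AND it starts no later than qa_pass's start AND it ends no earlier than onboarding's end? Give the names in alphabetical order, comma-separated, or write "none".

demo, ingest, reindex, snapshot, triage

Conditions: its start is no later than interview's end (X.start <= 143) AND its start is no later than qa_pass's start (X.start <= 190) AND its end is no earlier than onboarding's end (X.end >= 103).
audit: start 49 <= 143? ✓; start 49 <= 190? ✓; end 56 >= 103? ✗ → no.
demo: start 66 <= 143? ✓; start 66 <= 190? ✓; end 129 >= 103? ✓ → yes.
deploy: start 199 <= 143? ✗; start 199 <= 190? ✗; end 225 >= 103? ✓ → no.
handoff: start 43 <= 143? ✓; start 43 <= 190? ✓; end 82 >= 103? ✗ → no.
ingest: start 106 <= 143? ✓; start 106 <= 190? ✓; end 229 >= 103? ✓ → yes.
reindex: start 41 <= 143? ✓; start 41 <= 190? ✓; end 170 >= 103? ✓ → yes.
snapshot: start 67 <= 143? ✓; start 67 <= 190? ✓; end 177 >= 103? ✓ → yes.
soundcheck: start 160 <= 143? ✗; start 160 <= 190? ✓; end 208 >= 103? ✓ → no.
triage: start 100 <= 143? ✓; start 100 <= 190? ✓; end 199 >= 103? ✓ → yes.
Result: demo, ingest, reindex, snapshot, triage.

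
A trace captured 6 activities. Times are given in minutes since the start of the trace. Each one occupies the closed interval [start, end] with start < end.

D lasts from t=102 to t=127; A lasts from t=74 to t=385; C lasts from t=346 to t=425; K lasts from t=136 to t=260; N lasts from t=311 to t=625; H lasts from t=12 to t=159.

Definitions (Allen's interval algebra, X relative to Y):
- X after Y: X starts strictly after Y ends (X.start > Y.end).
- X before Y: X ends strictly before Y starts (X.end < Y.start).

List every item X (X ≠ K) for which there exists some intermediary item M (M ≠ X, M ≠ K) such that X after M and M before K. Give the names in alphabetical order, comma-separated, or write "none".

Target K = [t=136, t=260].
Intermediaries M with M before K: D.
Via D — items with X after D: C, N.
Union: C, N.

C, N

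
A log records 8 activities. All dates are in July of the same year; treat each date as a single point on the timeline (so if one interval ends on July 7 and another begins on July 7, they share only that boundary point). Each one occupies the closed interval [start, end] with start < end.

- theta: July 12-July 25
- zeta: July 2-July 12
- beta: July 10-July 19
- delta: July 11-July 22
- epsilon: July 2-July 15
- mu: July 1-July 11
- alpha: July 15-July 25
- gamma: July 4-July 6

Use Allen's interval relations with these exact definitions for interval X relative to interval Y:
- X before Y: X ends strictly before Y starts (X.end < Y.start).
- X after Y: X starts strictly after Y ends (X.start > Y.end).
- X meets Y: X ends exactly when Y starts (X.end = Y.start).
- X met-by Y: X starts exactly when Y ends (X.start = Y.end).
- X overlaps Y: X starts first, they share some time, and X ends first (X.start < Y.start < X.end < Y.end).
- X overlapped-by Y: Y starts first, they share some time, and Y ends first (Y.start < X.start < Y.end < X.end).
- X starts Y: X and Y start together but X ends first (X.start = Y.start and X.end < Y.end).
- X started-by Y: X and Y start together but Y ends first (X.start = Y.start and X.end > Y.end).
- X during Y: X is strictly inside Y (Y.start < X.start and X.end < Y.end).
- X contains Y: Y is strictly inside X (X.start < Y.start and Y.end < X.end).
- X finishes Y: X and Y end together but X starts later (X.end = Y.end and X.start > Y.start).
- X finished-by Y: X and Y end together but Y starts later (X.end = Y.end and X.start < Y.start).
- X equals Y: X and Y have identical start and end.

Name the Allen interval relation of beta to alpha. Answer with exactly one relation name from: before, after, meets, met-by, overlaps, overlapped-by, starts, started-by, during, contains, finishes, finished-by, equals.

overlaps

beta = [July 10, July 19]; alpha = [July 15, July 25].
Compare endpoints: beta.start < alpha.start, beta.start < alpha.end, beta.end > alpha.start, beta.end < alpha.end.
That pattern is 'overlaps'.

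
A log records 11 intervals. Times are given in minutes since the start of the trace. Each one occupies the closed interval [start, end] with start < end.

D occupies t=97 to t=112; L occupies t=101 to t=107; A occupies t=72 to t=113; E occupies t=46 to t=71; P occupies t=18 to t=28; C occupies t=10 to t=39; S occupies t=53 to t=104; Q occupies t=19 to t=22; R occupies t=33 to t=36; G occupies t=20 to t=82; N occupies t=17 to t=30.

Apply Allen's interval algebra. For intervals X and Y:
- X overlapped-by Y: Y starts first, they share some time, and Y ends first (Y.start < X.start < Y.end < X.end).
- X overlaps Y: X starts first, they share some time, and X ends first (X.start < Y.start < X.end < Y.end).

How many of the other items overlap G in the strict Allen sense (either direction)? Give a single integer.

6

Target G = [t=20, t=82].
A [t=72, t=113] → overlapped-by → counts.
C [t=10, t=39] → overlaps → counts.
D [t=97, t=112] → after → no.
E [t=46, t=71] → during → no.
L [t=101, t=107] → after → no.
N [t=17, t=30] → overlaps → counts.
P [t=18, t=28] → overlaps → counts.
Q [t=19, t=22] → overlaps → counts.
R [t=33, t=36] → during → no.
S [t=53, t=104] → overlapped-by → counts.
Total: 6.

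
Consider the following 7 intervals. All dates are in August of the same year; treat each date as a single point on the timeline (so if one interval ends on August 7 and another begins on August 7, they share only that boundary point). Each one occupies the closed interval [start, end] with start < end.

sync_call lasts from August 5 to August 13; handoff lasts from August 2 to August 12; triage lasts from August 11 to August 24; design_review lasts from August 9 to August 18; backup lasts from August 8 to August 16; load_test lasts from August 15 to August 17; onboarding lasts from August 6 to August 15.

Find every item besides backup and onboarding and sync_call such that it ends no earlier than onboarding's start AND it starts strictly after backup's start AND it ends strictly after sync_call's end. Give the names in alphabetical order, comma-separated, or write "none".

design_review, load_test, triage

Conditions: its end is no earlier than onboarding's start (X.end >= August 6) AND its start is strictly after backup's start (X.start > August 8) AND its end is strictly after sync_call's end (X.end > August 13).
design_review: end August 18 >= August 6? ✓; start August 9 > August 8? ✓; end August 18 > August 13? ✓ → yes.
handoff: end August 12 >= August 6? ✓; start August 2 > August 8? ✗; end August 12 > August 13? ✗ → no.
load_test: end August 17 >= August 6? ✓; start August 15 > August 8? ✓; end August 17 > August 13? ✓ → yes.
triage: end August 24 >= August 6? ✓; start August 11 > August 8? ✓; end August 24 > August 13? ✓ → yes.
Result: design_review, load_test, triage.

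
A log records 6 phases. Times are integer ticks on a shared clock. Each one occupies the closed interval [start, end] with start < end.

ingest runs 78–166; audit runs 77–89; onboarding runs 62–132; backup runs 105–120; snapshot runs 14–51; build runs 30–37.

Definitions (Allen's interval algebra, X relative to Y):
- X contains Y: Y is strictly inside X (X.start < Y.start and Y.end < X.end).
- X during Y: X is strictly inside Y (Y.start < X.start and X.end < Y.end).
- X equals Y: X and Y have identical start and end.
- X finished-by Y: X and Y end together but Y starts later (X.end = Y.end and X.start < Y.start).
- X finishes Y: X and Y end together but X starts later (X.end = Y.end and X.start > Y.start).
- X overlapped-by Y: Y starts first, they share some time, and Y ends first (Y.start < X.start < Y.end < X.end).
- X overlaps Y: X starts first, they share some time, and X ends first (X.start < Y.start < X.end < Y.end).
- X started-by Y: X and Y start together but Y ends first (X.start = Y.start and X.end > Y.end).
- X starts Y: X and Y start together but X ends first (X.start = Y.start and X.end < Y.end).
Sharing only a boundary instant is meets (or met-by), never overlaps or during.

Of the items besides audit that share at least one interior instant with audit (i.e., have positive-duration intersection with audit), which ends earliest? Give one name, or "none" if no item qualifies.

Target audit = [77, 89].
backup [105, 120] → after → excluded.
build [30, 37] → before → excluded.
ingest [78, 166] → overlapped-by → candidate.
onboarding [62, 132] → contains → candidate.
snapshot [14, 51] → before → excluded.
Among candidates, earliest end is 132 → onboarding.

onboarding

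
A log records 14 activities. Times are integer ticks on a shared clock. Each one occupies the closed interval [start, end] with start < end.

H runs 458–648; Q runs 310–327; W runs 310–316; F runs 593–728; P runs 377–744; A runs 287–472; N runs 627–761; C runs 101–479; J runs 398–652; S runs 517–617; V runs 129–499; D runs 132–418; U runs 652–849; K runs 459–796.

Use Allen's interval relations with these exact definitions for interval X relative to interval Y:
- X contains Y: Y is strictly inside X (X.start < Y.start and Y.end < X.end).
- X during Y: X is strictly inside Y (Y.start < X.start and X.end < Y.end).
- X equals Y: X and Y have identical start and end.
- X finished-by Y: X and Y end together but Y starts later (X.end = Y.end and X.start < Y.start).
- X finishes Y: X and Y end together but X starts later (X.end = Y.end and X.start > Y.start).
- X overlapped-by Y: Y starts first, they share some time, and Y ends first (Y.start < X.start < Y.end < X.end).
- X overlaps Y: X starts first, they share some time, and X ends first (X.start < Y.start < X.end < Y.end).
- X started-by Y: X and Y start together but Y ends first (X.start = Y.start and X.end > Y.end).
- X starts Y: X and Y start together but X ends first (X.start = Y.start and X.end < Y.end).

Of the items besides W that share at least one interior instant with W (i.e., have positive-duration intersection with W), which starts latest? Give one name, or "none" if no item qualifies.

Q

Target W = [310, 316].
A [287, 472] → contains → candidate.
C [101, 479] → contains → candidate.
D [132, 418] → contains → candidate.
F [593, 728] → after → excluded.
H [458, 648] → after → excluded.
J [398, 652] → after → excluded.
K [459, 796] → after → excluded.
N [627, 761] → after → excluded.
P [377, 744] → after → excluded.
Q [310, 327] → started-by → candidate.
S [517, 617] → after → excluded.
U [652, 849] → after → excluded.
V [129, 499] → contains → candidate.
Among candidates, latest start is 310 → Q.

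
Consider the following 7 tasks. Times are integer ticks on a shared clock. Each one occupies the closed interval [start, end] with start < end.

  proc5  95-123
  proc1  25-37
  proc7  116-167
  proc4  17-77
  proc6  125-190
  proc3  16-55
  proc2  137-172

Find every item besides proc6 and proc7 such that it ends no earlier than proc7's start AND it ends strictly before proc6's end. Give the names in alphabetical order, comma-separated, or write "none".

Conditions: its end is no earlier than proc7's start (X.end >= 116) AND its end is strictly before proc6's end (X.end < 190).
proc1: end 37 >= 116? ✗; end 37 < 190? ✓ → no.
proc2: end 172 >= 116? ✓; end 172 < 190? ✓ → yes.
proc3: end 55 >= 116? ✗; end 55 < 190? ✓ → no.
proc4: end 77 >= 116? ✗; end 77 < 190? ✓ → no.
proc5: end 123 >= 116? ✓; end 123 < 190? ✓ → yes.
Result: proc2, proc5.

proc2, proc5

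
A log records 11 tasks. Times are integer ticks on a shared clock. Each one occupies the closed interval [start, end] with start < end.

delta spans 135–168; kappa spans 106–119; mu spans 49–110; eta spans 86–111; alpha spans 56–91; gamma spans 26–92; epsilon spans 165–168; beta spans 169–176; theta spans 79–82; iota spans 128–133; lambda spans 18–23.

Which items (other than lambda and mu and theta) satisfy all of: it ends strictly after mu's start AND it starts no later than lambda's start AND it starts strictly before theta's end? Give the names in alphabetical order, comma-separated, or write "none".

none

Conditions: its end is strictly after mu's start (X.end > 49) AND its start is no later than lambda's start (X.start <= 18) AND its start is strictly before theta's end (X.start < 82).
alpha: end 91 > 49? ✓; start 56 <= 18? ✗; start 56 < 82? ✓ → no.
beta: end 176 > 49? ✓; start 169 <= 18? ✗; start 169 < 82? ✗ → no.
delta: end 168 > 49? ✓; start 135 <= 18? ✗; start 135 < 82? ✗ → no.
epsilon: end 168 > 49? ✓; start 165 <= 18? ✗; start 165 < 82? ✗ → no.
eta: end 111 > 49? ✓; start 86 <= 18? ✗; start 86 < 82? ✗ → no.
gamma: end 92 > 49? ✓; start 26 <= 18? ✗; start 26 < 82? ✓ → no.
iota: end 133 > 49? ✓; start 128 <= 18? ✗; start 128 < 82? ✗ → no.
kappa: end 119 > 49? ✓; start 106 <= 18? ✗; start 106 < 82? ✗ → no.
Result: none.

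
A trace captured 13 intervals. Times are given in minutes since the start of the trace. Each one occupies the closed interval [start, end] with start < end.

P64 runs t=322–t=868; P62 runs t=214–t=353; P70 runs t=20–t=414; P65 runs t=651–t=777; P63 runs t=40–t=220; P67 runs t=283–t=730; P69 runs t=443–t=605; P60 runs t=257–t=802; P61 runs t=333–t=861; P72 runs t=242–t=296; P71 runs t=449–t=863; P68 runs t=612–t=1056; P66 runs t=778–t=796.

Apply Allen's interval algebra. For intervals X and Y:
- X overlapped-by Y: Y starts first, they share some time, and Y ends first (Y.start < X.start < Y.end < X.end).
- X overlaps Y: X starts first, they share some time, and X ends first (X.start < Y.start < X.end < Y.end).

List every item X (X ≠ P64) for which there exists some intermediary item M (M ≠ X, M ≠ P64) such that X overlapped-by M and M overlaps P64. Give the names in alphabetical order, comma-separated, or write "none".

Target P64 = [t=322, t=868].
Intermediaries M with M overlaps P64: P60, P62, P67, P70.
Via P60 — items with X overlapped-by P60: P61, P68, P71.
Via P62 — items with X overlapped-by P62: P60, P61, P67.
Via P67 — items with X overlapped-by P67: P61, P65, P68, P71.
Via P70 — items with X overlapped-by P70: P60, P61, P67.
Union: P60, P61, P65, P67, P68, P71.

P60, P61, P65, P67, P68, P71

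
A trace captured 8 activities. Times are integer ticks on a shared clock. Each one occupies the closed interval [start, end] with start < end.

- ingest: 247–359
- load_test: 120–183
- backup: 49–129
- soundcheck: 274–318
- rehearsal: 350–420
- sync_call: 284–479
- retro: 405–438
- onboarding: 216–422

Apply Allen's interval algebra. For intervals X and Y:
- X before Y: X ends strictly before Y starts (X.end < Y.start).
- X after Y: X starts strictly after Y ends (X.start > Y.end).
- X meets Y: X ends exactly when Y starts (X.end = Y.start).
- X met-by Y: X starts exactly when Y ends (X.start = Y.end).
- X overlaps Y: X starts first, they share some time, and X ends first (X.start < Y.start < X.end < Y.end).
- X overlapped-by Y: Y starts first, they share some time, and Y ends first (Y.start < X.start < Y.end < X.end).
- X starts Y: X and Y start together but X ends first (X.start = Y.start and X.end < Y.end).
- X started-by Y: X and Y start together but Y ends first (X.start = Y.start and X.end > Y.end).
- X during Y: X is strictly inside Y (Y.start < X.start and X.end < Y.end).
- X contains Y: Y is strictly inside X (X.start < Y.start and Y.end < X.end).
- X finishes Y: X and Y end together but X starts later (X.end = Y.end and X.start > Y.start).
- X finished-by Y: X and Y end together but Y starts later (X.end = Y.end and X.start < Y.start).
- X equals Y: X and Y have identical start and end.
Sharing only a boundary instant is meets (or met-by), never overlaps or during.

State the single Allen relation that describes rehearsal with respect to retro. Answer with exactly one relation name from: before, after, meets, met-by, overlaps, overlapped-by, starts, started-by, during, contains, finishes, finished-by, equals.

rehearsal = [350, 420]; retro = [405, 438].
Compare endpoints: rehearsal.start < retro.start, rehearsal.start < retro.end, rehearsal.end > retro.start, rehearsal.end < retro.end.
That pattern is 'overlaps'.

overlaps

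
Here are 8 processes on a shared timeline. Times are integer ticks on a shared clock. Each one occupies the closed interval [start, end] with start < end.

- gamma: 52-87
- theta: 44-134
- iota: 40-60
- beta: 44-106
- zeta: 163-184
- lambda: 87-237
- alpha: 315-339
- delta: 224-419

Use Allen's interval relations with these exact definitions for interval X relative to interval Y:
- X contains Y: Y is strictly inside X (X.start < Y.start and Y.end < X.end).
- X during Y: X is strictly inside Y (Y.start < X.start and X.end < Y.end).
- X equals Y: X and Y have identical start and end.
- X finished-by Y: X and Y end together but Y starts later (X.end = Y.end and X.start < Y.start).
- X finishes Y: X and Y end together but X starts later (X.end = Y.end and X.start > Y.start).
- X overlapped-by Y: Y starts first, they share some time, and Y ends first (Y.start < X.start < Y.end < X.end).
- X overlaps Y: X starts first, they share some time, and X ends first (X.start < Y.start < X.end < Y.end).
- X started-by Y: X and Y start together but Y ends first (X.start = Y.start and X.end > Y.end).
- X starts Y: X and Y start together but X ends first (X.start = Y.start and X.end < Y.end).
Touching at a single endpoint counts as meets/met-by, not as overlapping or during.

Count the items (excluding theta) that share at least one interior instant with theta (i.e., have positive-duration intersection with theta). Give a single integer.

Target theta = [44, 134].
alpha [315, 339] → after → no.
beta [44, 106] → starts → counts.
delta [224, 419] → after → no.
gamma [52, 87] → during → counts.
iota [40, 60] → overlaps → counts.
lambda [87, 237] → overlapped-by → counts.
zeta [163, 184] → after → no.
Total: 4.

4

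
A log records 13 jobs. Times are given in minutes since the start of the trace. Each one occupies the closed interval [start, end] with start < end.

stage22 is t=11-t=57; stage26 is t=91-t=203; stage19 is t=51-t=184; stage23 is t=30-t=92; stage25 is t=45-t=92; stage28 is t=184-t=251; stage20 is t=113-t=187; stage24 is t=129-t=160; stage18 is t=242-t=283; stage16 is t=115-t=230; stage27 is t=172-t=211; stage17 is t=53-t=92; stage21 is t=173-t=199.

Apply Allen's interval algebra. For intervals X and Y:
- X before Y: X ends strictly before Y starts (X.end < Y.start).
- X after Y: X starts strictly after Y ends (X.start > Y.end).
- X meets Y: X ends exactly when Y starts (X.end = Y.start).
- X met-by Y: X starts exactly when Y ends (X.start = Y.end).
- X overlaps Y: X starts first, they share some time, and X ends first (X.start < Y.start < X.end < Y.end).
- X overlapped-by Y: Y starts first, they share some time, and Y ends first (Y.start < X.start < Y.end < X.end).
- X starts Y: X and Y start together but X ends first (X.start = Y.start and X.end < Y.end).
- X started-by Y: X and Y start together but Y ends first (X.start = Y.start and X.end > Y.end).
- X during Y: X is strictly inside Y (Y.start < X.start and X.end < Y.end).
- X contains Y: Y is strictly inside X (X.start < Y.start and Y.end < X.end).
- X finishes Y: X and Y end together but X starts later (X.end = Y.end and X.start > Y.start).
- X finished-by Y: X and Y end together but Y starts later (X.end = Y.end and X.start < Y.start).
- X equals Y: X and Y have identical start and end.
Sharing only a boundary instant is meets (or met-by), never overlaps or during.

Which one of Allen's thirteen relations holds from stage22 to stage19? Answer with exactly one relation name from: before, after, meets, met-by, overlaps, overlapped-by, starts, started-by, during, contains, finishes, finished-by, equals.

overlaps

stage22 = [t=11, t=57]; stage19 = [t=51, t=184].
Compare endpoints: stage22.start < stage19.start, stage22.start < stage19.end, stage22.end > stage19.start, stage22.end < stage19.end.
That pattern is 'overlaps'.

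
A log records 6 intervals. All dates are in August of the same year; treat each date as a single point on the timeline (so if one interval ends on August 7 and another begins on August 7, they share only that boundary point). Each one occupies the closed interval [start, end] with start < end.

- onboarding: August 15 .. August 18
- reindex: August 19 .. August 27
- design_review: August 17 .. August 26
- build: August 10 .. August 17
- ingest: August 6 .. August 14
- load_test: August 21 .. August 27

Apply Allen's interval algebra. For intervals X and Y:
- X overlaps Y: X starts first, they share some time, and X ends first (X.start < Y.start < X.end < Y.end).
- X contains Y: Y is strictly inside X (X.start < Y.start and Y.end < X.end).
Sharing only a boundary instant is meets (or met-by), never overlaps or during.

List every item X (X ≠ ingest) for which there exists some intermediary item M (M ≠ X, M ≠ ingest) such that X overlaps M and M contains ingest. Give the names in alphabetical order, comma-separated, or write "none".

none

Target ingest = [August 6, August 14].
Intermediaries M with M contains ingest: none.
Union: none.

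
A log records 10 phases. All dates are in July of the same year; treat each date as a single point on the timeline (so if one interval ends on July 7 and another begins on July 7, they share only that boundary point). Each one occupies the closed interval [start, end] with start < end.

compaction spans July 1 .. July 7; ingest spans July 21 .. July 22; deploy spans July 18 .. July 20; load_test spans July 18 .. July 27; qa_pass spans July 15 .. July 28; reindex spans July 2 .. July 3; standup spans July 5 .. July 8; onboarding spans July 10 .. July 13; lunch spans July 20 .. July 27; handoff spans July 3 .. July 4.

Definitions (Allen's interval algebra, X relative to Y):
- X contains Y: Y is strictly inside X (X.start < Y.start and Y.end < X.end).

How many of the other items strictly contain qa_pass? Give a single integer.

0

Target qa_pass = [July 15, July 28].
compaction [July 1, July 7] → before → no.
deploy [July 18, July 20] → during → no.
handoff [July 3, July 4] → before → no.
ingest [July 21, July 22] → during → no.
load_test [July 18, July 27] → during → no.
lunch [July 20, July 27] → during → no.
onboarding [July 10, July 13] → before → no.
reindex [July 2, July 3] → before → no.
standup [July 5, July 8] → before → no.
Total: 0.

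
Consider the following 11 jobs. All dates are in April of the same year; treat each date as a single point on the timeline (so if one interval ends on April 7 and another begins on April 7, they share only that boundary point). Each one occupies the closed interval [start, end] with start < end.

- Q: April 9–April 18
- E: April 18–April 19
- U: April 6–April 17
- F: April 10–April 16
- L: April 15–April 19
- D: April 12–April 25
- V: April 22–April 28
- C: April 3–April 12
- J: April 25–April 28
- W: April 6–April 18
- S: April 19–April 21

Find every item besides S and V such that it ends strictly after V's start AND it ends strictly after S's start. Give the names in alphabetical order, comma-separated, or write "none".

D, J

Conditions: its end is strictly after V's start (X.end > April 22) AND its end is strictly after S's start (X.end > April 19).
C: end April 12 > April 22? ✗; end April 12 > April 19? ✗ → no.
D: end April 25 > April 22? ✓; end April 25 > April 19? ✓ → yes.
E: end April 19 > April 22? ✗; end April 19 > April 19? ✗ → no.
F: end April 16 > April 22? ✗; end April 16 > April 19? ✗ → no.
J: end April 28 > April 22? ✓; end April 28 > April 19? ✓ → yes.
L: end April 19 > April 22? ✗; end April 19 > April 19? ✗ → no.
Q: end April 18 > April 22? ✗; end April 18 > April 19? ✗ → no.
U: end April 17 > April 22? ✗; end April 17 > April 19? ✗ → no.
W: end April 18 > April 22? ✗; end April 18 > April 19? ✗ → no.
Result: D, J.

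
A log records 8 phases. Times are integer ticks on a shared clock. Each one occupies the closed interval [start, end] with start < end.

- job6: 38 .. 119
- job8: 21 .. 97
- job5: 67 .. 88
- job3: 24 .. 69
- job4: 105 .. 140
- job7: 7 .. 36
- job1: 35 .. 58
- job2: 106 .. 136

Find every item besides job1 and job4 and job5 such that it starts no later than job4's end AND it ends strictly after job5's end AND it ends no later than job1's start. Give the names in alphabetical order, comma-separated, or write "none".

none

Conditions: its start is no later than job4's end (X.start <= 140) AND its end is strictly after job5's end (X.end > 88) AND its end is no later than job1's start (X.end <= 35).
job2: start 106 <= 140? ✓; end 136 > 88? ✓; end 136 <= 35? ✗ → no.
job3: start 24 <= 140? ✓; end 69 > 88? ✗; end 69 <= 35? ✗ → no.
job6: start 38 <= 140? ✓; end 119 > 88? ✓; end 119 <= 35? ✗ → no.
job7: start 7 <= 140? ✓; end 36 > 88? ✗; end 36 <= 35? ✗ → no.
job8: start 21 <= 140? ✓; end 97 > 88? ✓; end 97 <= 35? ✗ → no.
Result: none.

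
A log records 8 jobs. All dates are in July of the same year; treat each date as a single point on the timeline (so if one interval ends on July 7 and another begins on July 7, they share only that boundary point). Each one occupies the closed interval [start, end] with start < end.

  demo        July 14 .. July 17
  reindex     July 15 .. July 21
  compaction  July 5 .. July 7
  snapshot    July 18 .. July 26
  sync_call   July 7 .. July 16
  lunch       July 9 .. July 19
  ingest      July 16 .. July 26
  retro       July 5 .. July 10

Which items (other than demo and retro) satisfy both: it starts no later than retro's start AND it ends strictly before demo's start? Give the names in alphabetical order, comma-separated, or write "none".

compaction

Conditions: its start is no later than retro's start (X.start <= July 5) AND its end is strictly before demo's start (X.end < July 14).
compaction: start July 5 <= July 5? ✓; end July 7 < July 14? ✓ → yes.
ingest: start July 16 <= July 5? ✗; end July 26 < July 14? ✗ → no.
lunch: start July 9 <= July 5? ✗; end July 19 < July 14? ✗ → no.
reindex: start July 15 <= July 5? ✗; end July 21 < July 14? ✗ → no.
snapshot: start July 18 <= July 5? ✗; end July 26 < July 14? ✗ → no.
sync_call: start July 7 <= July 5? ✗; end July 16 < July 14? ✗ → no.
Result: compaction.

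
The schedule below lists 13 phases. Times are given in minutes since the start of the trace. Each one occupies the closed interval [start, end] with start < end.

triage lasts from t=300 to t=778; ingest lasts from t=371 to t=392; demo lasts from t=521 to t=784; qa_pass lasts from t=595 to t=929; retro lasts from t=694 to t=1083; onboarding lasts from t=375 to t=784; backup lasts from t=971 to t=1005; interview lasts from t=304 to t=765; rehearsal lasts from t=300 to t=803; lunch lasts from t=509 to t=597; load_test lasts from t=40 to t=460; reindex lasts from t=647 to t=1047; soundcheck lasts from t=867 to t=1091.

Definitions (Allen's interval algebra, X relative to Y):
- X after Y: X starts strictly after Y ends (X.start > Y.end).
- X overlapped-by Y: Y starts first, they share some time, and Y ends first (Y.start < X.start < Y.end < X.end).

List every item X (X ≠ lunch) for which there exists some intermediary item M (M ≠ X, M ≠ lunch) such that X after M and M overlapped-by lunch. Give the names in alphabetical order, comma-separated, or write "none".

Target lunch = [t=509, t=597].
Intermediaries M with M overlapped-by lunch: demo, qa_pass.
Via demo — items with X after demo: backup, soundcheck.
Via qa_pass — items with X after qa_pass: backup.
Union: backup, soundcheck.

backup, soundcheck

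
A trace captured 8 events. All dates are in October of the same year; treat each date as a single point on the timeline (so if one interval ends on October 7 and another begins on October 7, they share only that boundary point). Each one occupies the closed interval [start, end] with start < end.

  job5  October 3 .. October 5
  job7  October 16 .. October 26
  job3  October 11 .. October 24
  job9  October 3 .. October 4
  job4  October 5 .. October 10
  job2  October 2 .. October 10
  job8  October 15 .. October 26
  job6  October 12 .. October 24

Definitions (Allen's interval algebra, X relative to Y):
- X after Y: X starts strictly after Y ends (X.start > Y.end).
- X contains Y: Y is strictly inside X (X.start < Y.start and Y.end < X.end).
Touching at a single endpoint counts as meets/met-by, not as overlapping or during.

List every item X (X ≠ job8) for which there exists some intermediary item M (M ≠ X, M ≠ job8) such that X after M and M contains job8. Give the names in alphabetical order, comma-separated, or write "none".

Target job8 = [October 15, October 26].
Intermediaries M with M contains job8: none.
Union: none.

none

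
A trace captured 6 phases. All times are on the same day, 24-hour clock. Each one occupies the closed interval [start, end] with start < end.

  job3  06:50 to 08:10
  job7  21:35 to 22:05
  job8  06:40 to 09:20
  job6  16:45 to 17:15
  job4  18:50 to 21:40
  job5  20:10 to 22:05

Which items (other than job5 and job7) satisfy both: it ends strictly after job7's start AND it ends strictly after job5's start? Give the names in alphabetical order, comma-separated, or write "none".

job4

Conditions: its end is strictly after job7's start (X.end > 21:35) AND its end is strictly after job5's start (X.end > 20:10).
job3: end 08:10 > 21:35? ✗; end 08:10 > 20:10? ✗ → no.
job4: end 21:40 > 21:35? ✓; end 21:40 > 20:10? ✓ → yes.
job6: end 17:15 > 21:35? ✗; end 17:15 > 20:10? ✗ → no.
job8: end 09:20 > 21:35? ✗; end 09:20 > 20:10? ✗ → no.
Result: job4.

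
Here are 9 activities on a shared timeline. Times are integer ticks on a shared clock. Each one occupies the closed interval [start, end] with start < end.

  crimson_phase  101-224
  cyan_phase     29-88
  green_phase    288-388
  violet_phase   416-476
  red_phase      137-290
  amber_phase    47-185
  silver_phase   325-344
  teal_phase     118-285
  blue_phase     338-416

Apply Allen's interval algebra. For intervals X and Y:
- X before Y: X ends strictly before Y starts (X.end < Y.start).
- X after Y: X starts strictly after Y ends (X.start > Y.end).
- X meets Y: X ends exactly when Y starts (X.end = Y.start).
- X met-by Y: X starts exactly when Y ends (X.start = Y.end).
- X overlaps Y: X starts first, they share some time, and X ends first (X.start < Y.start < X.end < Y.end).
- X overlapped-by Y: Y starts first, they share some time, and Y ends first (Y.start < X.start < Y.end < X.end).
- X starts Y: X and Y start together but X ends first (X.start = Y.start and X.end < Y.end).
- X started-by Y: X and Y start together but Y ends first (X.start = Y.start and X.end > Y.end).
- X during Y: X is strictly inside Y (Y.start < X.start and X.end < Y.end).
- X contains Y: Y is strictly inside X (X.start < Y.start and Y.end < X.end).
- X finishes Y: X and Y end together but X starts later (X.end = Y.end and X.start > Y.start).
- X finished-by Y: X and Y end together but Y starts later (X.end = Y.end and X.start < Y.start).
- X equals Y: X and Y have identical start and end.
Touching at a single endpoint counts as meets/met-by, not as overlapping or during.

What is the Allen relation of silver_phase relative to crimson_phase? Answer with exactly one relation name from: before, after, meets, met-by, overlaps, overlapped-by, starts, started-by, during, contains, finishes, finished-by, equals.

after

silver_phase = [325, 344]; crimson_phase = [101, 224].
Compare endpoints: silver_phase.start > crimson_phase.start, silver_phase.start > crimson_phase.end, silver_phase.end > crimson_phase.start, silver_phase.end > crimson_phase.end.
That pattern is 'after'.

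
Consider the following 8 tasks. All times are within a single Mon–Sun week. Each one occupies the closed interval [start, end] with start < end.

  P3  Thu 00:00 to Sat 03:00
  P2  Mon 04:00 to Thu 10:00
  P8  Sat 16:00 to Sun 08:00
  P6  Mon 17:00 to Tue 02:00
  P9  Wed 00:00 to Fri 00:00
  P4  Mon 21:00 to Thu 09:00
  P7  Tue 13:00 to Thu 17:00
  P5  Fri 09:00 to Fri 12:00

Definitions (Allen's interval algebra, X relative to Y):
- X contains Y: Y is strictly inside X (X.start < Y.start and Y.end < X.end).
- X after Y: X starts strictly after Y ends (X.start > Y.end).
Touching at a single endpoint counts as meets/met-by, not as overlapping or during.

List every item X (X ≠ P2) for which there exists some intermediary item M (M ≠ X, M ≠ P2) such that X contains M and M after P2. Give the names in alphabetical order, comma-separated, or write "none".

P3

Target P2 = [Mon 04:00, Thu 10:00].
Intermediaries M with M after P2: P5, P8.
Via P5 — items with X contains P5: P3.
Via P8 — items with X contains P8: none.
Union: P3.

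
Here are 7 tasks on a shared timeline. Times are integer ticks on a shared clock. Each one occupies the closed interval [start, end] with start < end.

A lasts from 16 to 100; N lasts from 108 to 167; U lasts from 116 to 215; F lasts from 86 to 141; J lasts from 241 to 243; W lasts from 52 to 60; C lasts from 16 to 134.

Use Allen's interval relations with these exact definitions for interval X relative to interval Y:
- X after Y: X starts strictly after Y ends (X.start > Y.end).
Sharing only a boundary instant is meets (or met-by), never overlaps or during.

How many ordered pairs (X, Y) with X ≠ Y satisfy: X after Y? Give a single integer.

11

Checking all 42 ordered pairs for relation 'after'; matching pairs in alphabetical order:
(F, W): F after W ✓
(J, A): J after A ✓
(J, C): J after C ✓
(J, F): J after F ✓
(J, N): J after N ✓
(J, U): J after U ✓
(J, W): J after W ✓
(N, A): N after A ✓
(N, W): N after W ✓
(U, A): U after A ✓
(U, W): U after W ✓
Count: 11.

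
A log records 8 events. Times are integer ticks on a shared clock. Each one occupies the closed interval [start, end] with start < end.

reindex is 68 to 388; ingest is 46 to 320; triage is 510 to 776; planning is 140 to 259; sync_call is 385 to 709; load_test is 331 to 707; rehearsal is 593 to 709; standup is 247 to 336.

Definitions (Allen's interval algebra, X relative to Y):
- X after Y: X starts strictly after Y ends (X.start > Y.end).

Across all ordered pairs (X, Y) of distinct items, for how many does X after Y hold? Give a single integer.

Checking all 56 ordered pairs for relation 'after'; matching pairs in alphabetical order:
(load_test, ingest): load_test after ingest ✓
(load_test, planning): load_test after planning ✓
(rehearsal, ingest): rehearsal after ingest ✓
(rehearsal, planning): rehearsal after planning ✓
(rehearsal, reindex): rehearsal after reindex ✓
(rehearsal, standup): rehearsal after standup ✓
(sync_call, ingest): sync_call after ingest ✓
(sync_call, planning): sync_call after planning ✓
(sync_call, standup): sync_call after standup ✓
(triage, ingest): triage after ingest ✓
(triage, planning): triage after planning ✓
(triage, reindex): triage after reindex ✓
(triage, standup): triage after standup ✓
Count: 13.

13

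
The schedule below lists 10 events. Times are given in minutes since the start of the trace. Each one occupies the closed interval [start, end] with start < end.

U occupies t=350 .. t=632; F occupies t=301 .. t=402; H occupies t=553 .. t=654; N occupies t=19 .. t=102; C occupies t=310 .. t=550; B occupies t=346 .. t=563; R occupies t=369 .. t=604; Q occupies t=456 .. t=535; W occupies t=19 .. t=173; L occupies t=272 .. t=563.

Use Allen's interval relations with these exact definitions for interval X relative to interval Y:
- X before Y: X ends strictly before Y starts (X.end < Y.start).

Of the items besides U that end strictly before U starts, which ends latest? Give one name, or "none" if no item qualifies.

Target U = [t=350, t=632].
B [t=346, t=563] → overlaps → excluded.
C [t=310, t=550] → overlaps → excluded.
F [t=301, t=402] → overlaps → excluded.
H [t=553, t=654] → overlapped-by → excluded.
L [t=272, t=563] → overlaps → excluded.
N [t=19, t=102] → before → candidate.
Q [t=456, t=535] → during → excluded.
R [t=369, t=604] → during → excluded.
W [t=19, t=173] → before → candidate.
Among candidates, latest end is t=173 → W.

W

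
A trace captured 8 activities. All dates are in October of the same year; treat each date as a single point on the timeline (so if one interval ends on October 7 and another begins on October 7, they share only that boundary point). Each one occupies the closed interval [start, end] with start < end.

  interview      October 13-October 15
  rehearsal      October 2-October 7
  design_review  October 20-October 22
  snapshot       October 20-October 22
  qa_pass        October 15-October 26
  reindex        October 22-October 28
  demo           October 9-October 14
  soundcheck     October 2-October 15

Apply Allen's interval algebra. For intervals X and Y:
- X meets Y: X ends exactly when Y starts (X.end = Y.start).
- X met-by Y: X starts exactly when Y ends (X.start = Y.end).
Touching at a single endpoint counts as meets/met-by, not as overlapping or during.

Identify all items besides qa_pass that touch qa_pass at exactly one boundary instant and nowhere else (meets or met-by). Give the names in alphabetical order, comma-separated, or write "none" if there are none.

interview, soundcheck

Target qa_pass = [October 15, October 26].
demo [October 9, October 14] → before → no.
design_review [October 20, October 22] → during → no.
interview [October 13, October 15] → meets → yes.
rehearsal [October 2, October 7] → before → no.
reindex [October 22, October 28] → overlapped-by → no.
snapshot [October 20, October 22] → during → no.
soundcheck [October 2, October 15] → meets → yes.
Result: interview, soundcheck.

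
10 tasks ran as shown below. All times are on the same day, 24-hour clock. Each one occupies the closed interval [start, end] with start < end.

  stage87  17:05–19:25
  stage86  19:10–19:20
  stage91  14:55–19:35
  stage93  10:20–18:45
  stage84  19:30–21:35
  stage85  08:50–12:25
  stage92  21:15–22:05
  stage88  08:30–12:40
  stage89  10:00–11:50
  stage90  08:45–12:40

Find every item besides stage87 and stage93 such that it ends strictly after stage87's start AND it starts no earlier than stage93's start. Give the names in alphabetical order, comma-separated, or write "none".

stage84, stage86, stage91, stage92

Conditions: its end is strictly after stage87's start (X.end > 17:05) AND its start is no earlier than stage93's start (X.start >= 10:20).
stage84: end 21:35 > 17:05? ✓; start 19:30 >= 10:20? ✓ → yes.
stage85: end 12:25 > 17:05? ✗; start 08:50 >= 10:20? ✗ → no.
stage86: end 19:20 > 17:05? ✓; start 19:10 >= 10:20? ✓ → yes.
stage88: end 12:40 > 17:05? ✗; start 08:30 >= 10:20? ✗ → no.
stage89: end 11:50 > 17:05? ✗; start 10:00 >= 10:20? ✗ → no.
stage90: end 12:40 > 17:05? ✗; start 08:45 >= 10:20? ✗ → no.
stage91: end 19:35 > 17:05? ✓; start 14:55 >= 10:20? ✓ → yes.
stage92: end 22:05 > 17:05? ✓; start 21:15 >= 10:20? ✓ → yes.
Result: stage84, stage86, stage91, stage92.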